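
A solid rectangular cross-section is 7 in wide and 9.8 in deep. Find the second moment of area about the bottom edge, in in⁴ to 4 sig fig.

The section: 7 × 9.8, A = 68.6 in², y = 4.9 in, Ī = 549.029 in⁴.
Transfer it to the bottom edge using Ī + A·d² with d = y − 0:
  the section: d = 4.9 in → contributes +2196.11 in⁴
Total I = 2196.11 in⁴.

I_base ≈ 2196 in⁴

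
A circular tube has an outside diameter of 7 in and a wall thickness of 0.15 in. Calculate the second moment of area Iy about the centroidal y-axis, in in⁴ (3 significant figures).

Iy ≈ 18.9 in⁴

Decompose the section into non-overlapping parts with the origin at the bottom-left of its bounding rectangle.
Outer circle: ⌀7, A = 38.485 in², x = 3.5 in, Ī = 117.86 in⁴.
Bore (subtracted): ⌀6.7, A = 35.257 in², x = 3.5 in, Ī = 98.917 in⁴.
By symmetry the centroid is at mid-width, x̄ = 3.5 in.
All pieces are centred on the centroidal y-axis, so I = ΣĪ (holes subtracted) = 18.942 in⁴.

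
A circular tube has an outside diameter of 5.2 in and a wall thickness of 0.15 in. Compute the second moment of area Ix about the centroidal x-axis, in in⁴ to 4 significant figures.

Split into non-overlapping primitives; take the origin at the lower-left of the bounding box.
Outer circle: ⌀5.2, A = 21.2372 in², y = 2.6 in, Ī = 35.8908 in⁴.
Bore (subtracted): ⌀4.9, A = 18.8574 in², y = 2.6 in, Ī = 28.2979 in⁴.
By symmetry the centroid is at mid-height, ȳ = 2.6 in.
All pieces are centred on the centroidal x-axis, so I = ΣĪ (holes subtracted) = 7.59291 in⁴.

Ix ≈ 7.593 in⁴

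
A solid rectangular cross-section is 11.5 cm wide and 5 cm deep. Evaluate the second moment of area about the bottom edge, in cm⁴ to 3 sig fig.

The section: 11.5 × 5, A = 57.5 cm², y = 2.5 cm, Ī = 119.79 cm⁴.
Transfer it to the base of the section using Ī + A·d² with d = y − 0:
  the section: d = 2.5 cm → contributes +479.17 cm⁴
Total I = 479.17 cm⁴.

I_base ≈ 479 cm⁴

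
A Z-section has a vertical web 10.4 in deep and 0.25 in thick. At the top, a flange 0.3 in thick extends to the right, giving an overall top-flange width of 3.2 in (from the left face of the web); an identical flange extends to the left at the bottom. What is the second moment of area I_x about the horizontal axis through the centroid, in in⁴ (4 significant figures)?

I_x ≈ 68.59 in⁴

Split into non-overlapping primitives; take the origin at the lower-left of the bounding box.
Web: 0.25 × 10.4, A = 2.6 in², y = 5.2 in, Ī = 23.4347 in⁴.
Top flange (beyond web): 2.95 × 0.3, A = 0.885 in², y = 10.25 in, Ī = 0.0066375 in⁴.
Bottom flange (beyond web): 2.95 × 0.3, A = 0.885 in², y = 0.15 in, Ī = 0.0066375 in⁴.
Centroid: ȳ = ΣA·y / ΣA = 5.2 in.
Transfer each piece to the horizontal axis through the centroid using Ī + A·d² with d = y − 5.2:
  web: d = 0 in → contributes +23.4347 in⁴
  top flange (beyond web): d = 5.05 in → contributes +22.5764 in⁴
  bottom flange (beyond web): d = -5.05 in → contributes +22.5764 in⁴
Total I = 68.5874 in⁴.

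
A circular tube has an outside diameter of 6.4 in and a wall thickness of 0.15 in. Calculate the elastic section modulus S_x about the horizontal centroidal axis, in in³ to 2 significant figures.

Decompose the section into non-overlapping parts with the origin at the bottom-left of its bounding rectangle.
Outer circle: ⌀6.4, A = 32.17 in², y = 3.2 in, Ī = 82.35 in⁴.
Bore (subtracted): ⌀6.1, A = 29.22 in², y = 3.2 in, Ī = 67.97 in⁴.
By symmetry the centroid is at mid-height, ȳ = 3.2 in.
All pieces are centred on the horizontal centroidal axis, so I = ΣĪ (holes subtracted) = 14.39 in⁴.
Extreme fibre distance c = 3.2 in; S = I/c = 4.497 in³.

S_x ≈ 4.5 in³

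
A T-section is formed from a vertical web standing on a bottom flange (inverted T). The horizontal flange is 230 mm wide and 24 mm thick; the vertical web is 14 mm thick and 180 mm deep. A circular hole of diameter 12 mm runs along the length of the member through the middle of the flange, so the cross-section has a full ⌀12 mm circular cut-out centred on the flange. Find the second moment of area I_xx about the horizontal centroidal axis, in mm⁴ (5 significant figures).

I_xx ≈ 2.4951 × 10⁷ mm⁴

Break the section into simple shapes (no overlaps), measuring from the bottom-left corner of the bounding box.
Flange: 230 × 24, A = 5 520 mm², y = 12 mm, Ī = 264 960 mm⁴.
Web: 14 × 180, A = 2 520 mm², y = 114 mm, Ī = 6 804 000 mm⁴.
Hole (subtracted): ⌀12, A = 113.0973 mm², y = 12 mm, Ī = 1017.876 mm⁴.
Centroid: ȳ = ΣA·y / ΣA = 44.42628 mm.
Transfer each piece to the horizontal centroidal axis using Ī + A·d² with d = y − 44.42628:
  flange: d = -32.42628 mm → contributes +6 069 041 mm⁴
  web: d = 69.57372 mm → contributes +19 002 065 mm⁴
  hole: d = -32.42628 mm → contributes −119935.6 mm⁴
Total I = 24 951 170 mm⁴.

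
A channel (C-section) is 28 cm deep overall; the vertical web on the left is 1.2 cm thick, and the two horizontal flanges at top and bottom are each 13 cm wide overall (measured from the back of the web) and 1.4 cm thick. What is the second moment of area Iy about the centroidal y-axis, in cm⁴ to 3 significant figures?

Iy ≈ 1090 cm⁴

Break the section into simple shapes (no overlaps), measuring from the bottom-left corner of the bounding box.
Web: 1.2 × 28, A = 33.6 cm², x = 0.6 cm, Ī = 4.032 cm⁴.
Top flange (beyond web): 11.8 × 1.4, A = 16.52 cm², x = 7.1 cm, Ī = 191.69 cm⁴.
Bottom flange (beyond web): 11.8 × 1.4, A = 16.52 cm², x = 7.1 cm, Ī = 191.69 cm⁴.
Centroid: x̄ = ΣA·x / ΣA = 3.8227 cm.
Transfer each piece to the centroidal y-axis using Ī + A·d² with d = x − 3.8227:
  web: d = -3.2227 cm → contributes +352.99 cm⁴
  top flange (beyond web): d = 3.2773 cm → contributes +369.12 cm⁴
  bottom flange (beyond web): d = 3.2773 cm → contributes +369.12 cm⁴
Total I = 1091.2 cm⁴.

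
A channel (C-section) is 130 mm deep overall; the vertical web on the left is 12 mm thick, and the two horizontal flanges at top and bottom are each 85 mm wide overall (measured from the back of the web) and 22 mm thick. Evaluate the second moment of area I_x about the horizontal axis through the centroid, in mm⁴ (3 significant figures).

I_x ≈ 1.17 × 10⁷ mm⁴

Treat the section as a set of non-overlapping primitives; coordinates are from the bounding-box lower-left.
Web: 12 × 130, A = 1 560 mm², y = 65 mm, Ī = 2 197 000 mm⁴.
Top flange (beyond web): 73 × 22, A = 1 606 mm², y = 119 mm, Ī = 64 775 mm⁴.
Bottom flange (beyond web): 73 × 22, A = 1 606 mm², y = 11 mm, Ī = 64 775 mm⁴.
By symmetry the centroid is at mid-height, ȳ = 65 mm.
Transfer each piece to the horizontal axis through the centroid using Ī + A·d² with d = y − 65:
  web: d = 0 mm → contributes +2 197 000 mm⁴
  top flange (beyond web): d = 54 mm → contributes +4 747 871 mm⁴
  bottom flange (beyond web): d = -54 mm → contributes +4 747 871 mm⁴
Total I = 11 692 743 mm⁴.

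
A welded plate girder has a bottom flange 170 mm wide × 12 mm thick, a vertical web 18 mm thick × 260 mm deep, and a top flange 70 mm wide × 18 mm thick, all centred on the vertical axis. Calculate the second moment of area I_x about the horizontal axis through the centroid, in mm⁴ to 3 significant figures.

Treat the section as a set of non-overlapping primitives; coordinates are from the bounding-box lower-left.
Bottom plate: 170 × 12, A = 2 040 mm², y = 6 mm, Ī = 24 480 mm⁴.
Web plate: 18 × 260, A = 4 680 mm², y = 142 mm, Ī = 26 364 000 mm⁴.
Top plate: 70 × 18, A = 1 260 mm², y = 281 mm, Ī = 34 020 mm⁴.
Centroid: ȳ = ΣA·y / ΣA = 129.18 mm.
Transfer each piece to the horizontal axis through the centroid using Ī + A·d² with d = y − 129.18:
  bottom plate: d = -123.18 mm → contributes +30 978 264 mm⁴
  web plate: d = 12.82 mm → contributes +27 133 115 mm⁴
  top plate: d = 151.82 mm → contributes +29 075 981 mm⁴
Total I = 87 187 360 mm⁴.

I_x ≈ 8.72 × 10⁷ mm⁴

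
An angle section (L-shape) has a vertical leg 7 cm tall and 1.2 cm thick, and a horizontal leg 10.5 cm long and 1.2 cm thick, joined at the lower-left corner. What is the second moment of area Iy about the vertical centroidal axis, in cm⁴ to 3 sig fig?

Split into non-overlapping primitives; take the origin at the lower-left of the bounding box.
Vertical leg: 1.2 × 7, A = 8.4 cm², x = 0.6 cm, Ī = 1.008 cm⁴.
Horizontal leg (remainder): 9.3 × 1.2, A = 11.16 cm², x = 5.85 cm, Ī = 80.436 cm⁴.
Centroid: x̄ = ΣA·x / ΣA = 3.5954 cm.
Transfer each piece to the vertical centroidal axis using Ī + A·d² with d = x − 3.5954:
  vertical leg: d = -2.9954 cm → contributes +76.376 cm⁴
  horizontal leg (remainder): d = 2.2546 cm → contributes +137.16 cm⁴
Total I = 213.54 cm⁴.

Iy ≈ 214 cm⁴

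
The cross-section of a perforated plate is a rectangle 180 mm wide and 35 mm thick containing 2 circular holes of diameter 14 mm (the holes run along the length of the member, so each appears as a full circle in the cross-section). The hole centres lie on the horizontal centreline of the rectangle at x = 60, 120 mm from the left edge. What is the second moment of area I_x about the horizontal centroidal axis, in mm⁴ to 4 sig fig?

I_x ≈ 6.394 × 10⁵ mm⁴

Split into non-overlapping primitives; take the origin at the lower-left of the bounding box.
Plate: 180 × 35, A = 6 300 mm², y = 17.5 mm, Ī = 643 125 mm⁴.
Hole 1 (subtracted): ⌀14, A = 153.938 mm², y = 17.5 mm, Ī = 1885.74 mm⁴.
Hole 2 (subtracted): ⌀14, A = 153.938 mm², y = 17.5 mm, Ī = 1885.74 mm⁴.
By symmetry the centroid is at mid-height, ȳ = 17.5 mm.
All pieces are centred on the horizontal centroidal axis, so I = ΣĪ (holes subtracted) = 639 354 mm⁴.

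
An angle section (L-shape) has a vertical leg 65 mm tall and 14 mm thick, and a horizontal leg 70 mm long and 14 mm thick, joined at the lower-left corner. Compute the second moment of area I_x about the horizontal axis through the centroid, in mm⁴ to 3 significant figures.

I_x ≈ 6.07 × 10⁵ mm⁴

Break the section into simple shapes (no overlaps), measuring from the bottom-left corner of the bounding box.
Vertical leg: 14 × 65, A = 910 mm², y = 32.5 mm, Ī = 320 396 mm⁴.
Horizontal leg (remainder): 56 × 14, A = 784 mm², y = 7 mm, Ī = 12 805 mm⁴.
Centroid: ȳ = ΣA·y / ΣA = 20.698 mm.
Transfer each piece to the horizontal axis through the centroid using Ī + A·d² with d = y − 20.698:
  vertical leg: d = 11.802 mm → contributes +447 140 mm⁴
  horizontal leg (remainder): d = -13.698 mm → contributes +159 919 mm⁴
Total I = 607 059 mm⁴.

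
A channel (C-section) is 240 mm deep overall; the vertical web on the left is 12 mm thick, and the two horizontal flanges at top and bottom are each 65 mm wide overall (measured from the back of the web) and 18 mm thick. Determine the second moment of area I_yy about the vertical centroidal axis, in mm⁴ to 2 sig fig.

I_yy ≈ 1.7 × 10⁶ mm⁴

Split into non-overlapping primitives; take the origin at the lower-left of the bounding box.
Web: 12 × 240, A = 2 880 mm², x = 6 mm, Ī = 34 560 mm⁴.
Top flange (beyond web): 53 × 18, A = 954 mm², x = 38.5 mm, Ī = 223 316 mm⁴.
Bottom flange (beyond web): 53 × 18, A = 954 mm², x = 38.5 mm, Ī = 223 316 mm⁴.
Centroid: x̄ = ΣA·x / ΣA = 18.95 mm.
Transfer each piece to the vertical centroidal axis using Ī + A·d² with d = x − 18.95:
  web: d = -12.95 mm → contributes +517 627 mm⁴
  top flange (beyond web): d = 19.55 mm → contributes +587 895 mm⁴
  bottom flange (beyond web): d = 19.55 mm → contributes +587 895 mm⁴
Total I = 1 693 417 mm⁴.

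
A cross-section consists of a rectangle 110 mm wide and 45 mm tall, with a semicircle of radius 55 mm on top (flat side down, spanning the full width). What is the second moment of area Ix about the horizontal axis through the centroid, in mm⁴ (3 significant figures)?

Treat the section as a set of non-overlapping primitives; coordinates are from the bounding-box lower-left.
Rectangular body: 110 × 45, A = 4 950 mm², y = 22.5 mm, Ī = 835 313 mm⁴.
Semicircular cap: semicircle r = 55, A = 4751.7 mm², y = 68.343 mm, Ī = 1 004 345 mm⁴.
Centroid: ȳ = ΣA·y / ΣA = 44.953 mm.
Transfer each piece to the horizontal axis through the centroid using Ī + A·d² with d = y − 44.953:
  rectangular body: d = -22.453 mm → contributes +3 330 738 mm⁴
  semicircular cap: d = 23.39 mm → contributes +3 603 933 mm⁴
Total I = 6 934 670 mm⁴.

Ix ≈ 6.93 × 10⁶ mm⁴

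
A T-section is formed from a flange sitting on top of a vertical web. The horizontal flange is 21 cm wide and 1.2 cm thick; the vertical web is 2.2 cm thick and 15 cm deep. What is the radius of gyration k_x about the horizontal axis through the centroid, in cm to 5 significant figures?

k_x ≈ 5.1760 cm

Break the section into simple shapes (no overlaps), measuring from the bottom-left corner of the bounding box.
Flange: 21 × 1.2, A = 25.2 cm², y = 15.6 cm, Ī = 3.024 cm⁴.
Web: 2.2 × 15, A = 33 cm², y = 7.5 cm, Ī = 618.75 cm⁴.
Centroid: ȳ = ΣA·y / ΣA = 11.00722 cm.
Transfer each piece to the horizontal axis through the centroid using Ī + A·d² with d = y − 11.00722:
  flange: d = 4.592784 cm → contributes +534.5842 cm⁴
  web: d = -3.507216 cm → contributes +1024.669 cm⁴
Total I = 1559.253 cm⁴.
Radius of gyration: k = √(I/A) = √(1559.253 / 58.2) = 5.17603 cm.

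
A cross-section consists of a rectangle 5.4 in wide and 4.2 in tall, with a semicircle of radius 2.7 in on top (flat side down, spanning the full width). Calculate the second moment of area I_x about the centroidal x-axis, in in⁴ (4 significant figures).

I_x ≈ 119.3 in⁴

Break the section into simple shapes (no overlaps), measuring from the bottom-left corner of the bounding box.
Rectangular body: 5.4 × 4.2, A = 22.68 in², y = 2.1 in, Ī = 33.3396 in⁴.
Semicircular cap: semicircle r = 2.7, A = 11.4511 in², y = 5.34592 in, Ī = 5.83293 in⁴.
Centroid: ȳ = ΣA·y / ΣA = 3.18902 in.
Transfer each piece to the centroidal x-axis using Ī + A·d² with d = y − 3.18902:
  rectangular body: d = -1.08902 in → contributes +60.2371 in⁴
  semicircular cap: d = 2.1569 in → contributes +59.1059 in⁴
Total I = 119.343 in⁴.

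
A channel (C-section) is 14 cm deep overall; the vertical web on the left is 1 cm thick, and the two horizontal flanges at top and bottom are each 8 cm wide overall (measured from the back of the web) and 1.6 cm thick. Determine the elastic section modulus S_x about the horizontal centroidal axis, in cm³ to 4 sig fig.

Break the section into simple shapes (no overlaps), measuring from the bottom-left corner of the bounding box.
Web: 1 × 14, A = 14 cm², y = 7 cm, Ī = 228.667 cm⁴.
Top flange (beyond web): 7 × 1.6, A = 11.2 cm², y = 13.2 cm, Ī = 2.38933 cm⁴.
Bottom flange (beyond web): 7 × 1.6, A = 11.2 cm², y = 0.8 cm, Ī = 2.38933 cm⁴.
By symmetry the centroid is at mid-height, ȳ = 7 cm.
Transfer each piece to the horizontal centroidal axis using Ī + A·d² with d = y − 7:
  web: d = 0 cm → contributes +228.667 cm⁴
  top flange (beyond web): d = 6.2 cm → contributes +432.917 cm⁴
  bottom flange (beyond web): d = -6.2 cm → contributes +432.917 cm⁴
Total I = 1094.5 cm⁴.
Extreme fibre distance c = 7 cm; S = I/c = 156.357 cm³.

S_x ≈ 156.4 cm³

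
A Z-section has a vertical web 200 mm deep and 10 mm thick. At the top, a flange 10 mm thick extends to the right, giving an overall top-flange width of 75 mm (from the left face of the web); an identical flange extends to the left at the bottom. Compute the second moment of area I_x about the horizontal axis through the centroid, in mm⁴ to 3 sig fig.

I_x ≈ 1.84 × 10⁷ mm⁴

Decompose the section into non-overlapping parts with the origin at the bottom-left of its bounding rectangle.
Web: 10 × 200, A = 2 000 mm², y = 100 mm, Ī = 6 666 667 mm⁴.
Top flange (beyond web): 65 × 10, A = 650 mm², y = 195 mm, Ī = 5416.7 mm⁴.
Bottom flange (beyond web): 65 × 10, A = 650 mm², y = 5 mm, Ī = 5416.7 mm⁴.
Centroid: ȳ = ΣA·y / ΣA = 100 mm.
Transfer each piece to the horizontal axis through the centroid using Ī + A·d² with d = y − 100:
  web: d = 0 mm → contributes +6 666 667 mm⁴
  top flange (beyond web): d = 95 mm → contributes +5 871 667 mm⁴
  bottom flange (beyond web): d = -95 mm → contributes +5 871 667 mm⁴
Total I = 18 410 000 mm⁴.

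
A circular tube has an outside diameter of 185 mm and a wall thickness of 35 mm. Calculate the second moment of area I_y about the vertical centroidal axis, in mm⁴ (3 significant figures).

I_y ≈ 4.89 × 10⁷ mm⁴

Decompose the section into non-overlapping parts with the origin at the bottom-left of its bounding rectangle.
Outer circle: ⌀185, A = 26 880 mm², x = 92.5 mm, Ī = 57 498 539 mm⁴.
Bore (subtracted): ⌀115, A = 10 387 mm², x = 92.5 mm, Ī = 8 585 414 mm⁴.
By symmetry the centroid is at mid-width, x̄ = 92.5 mm.
All pieces are centred on the vertical centroidal axis, so I = ΣĪ (holes subtracted) = 48 913 125 mm⁴.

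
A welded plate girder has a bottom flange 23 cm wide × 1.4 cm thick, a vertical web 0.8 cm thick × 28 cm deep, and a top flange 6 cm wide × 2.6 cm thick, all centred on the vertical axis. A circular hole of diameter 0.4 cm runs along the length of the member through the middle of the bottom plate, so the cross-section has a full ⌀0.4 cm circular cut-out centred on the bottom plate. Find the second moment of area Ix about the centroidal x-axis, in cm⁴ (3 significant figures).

Break the section into simple shapes (no overlaps), measuring from the bottom-left corner of the bounding box.
Bottom plate: 23 × 1.4, A = 32.2 cm², y = 0.7 cm, Ī = 5.2593 cm⁴.
Web plate: 0.8 × 28, A = 22.4 cm², y = 15.4 cm, Ī = 1463.5 cm⁴.
Top plate: 6 × 2.6, A = 15.6 cm², y = 30.7 cm, Ī = 8.788 cm⁴.
Hole (subtracted): ⌀0.4, A = 0.12566 cm², y = 0.7 cm, Ī = 0.0012566 cm⁴.
Centroid: ȳ = ΣA·y / ΣA = 12.078 cm.
Transfer each piece to the centroidal x-axis using Ī + A·d² with d = y − 12.078:
  bottom plate: d = -11.378 cm → contributes +4173.6 cm⁴
  web plate: d = 3.3224 cm → contributes +1710.7 cm⁴
  top plate: d = 18.622 cm → contributes +5418.8 cm⁴
  hole: d = -11.378 cm → contributes −16.268 cm⁴
Total I = 11 287 cm⁴.

Ix ≈ 1.13 × 10⁴ cm⁴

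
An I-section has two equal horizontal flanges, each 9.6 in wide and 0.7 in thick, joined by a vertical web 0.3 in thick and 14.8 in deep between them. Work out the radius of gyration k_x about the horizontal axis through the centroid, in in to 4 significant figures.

k_x ≈ 7.051 in

Break the section into simple shapes (no overlaps), measuring from the bottom-left corner of the bounding box.
Bottom flange: 9.6 × 0.7, A = 6.72 in², y = 0.35 in, Ī = 0.2744 in⁴.
Web: 0.3 × 14.8, A = 4.44 in², y = 8.1 in, Ī = 81.0448 in⁴.
Top flange: 9.6 × 0.7, A = 6.72 in², y = 15.85 in, Ī = 0.2744 in⁴.
By symmetry the centroid is at mid-height, ȳ = 8.1 in.
Transfer each piece to the horizontal axis through the centroid using Ī + A·d² with d = y − 8.1:
  bottom flange: d = -7.75 in → contributes +403.894 in⁴
  web: d = 0 in → contributes +81.0448 in⁴
  top flange: d = 7.75 in → contributes +403.894 in⁴
Total I = 888.834 in⁴.
Radius of gyration: k = √(I/A) = √(888.834 / 17.88) = 7.05061 in.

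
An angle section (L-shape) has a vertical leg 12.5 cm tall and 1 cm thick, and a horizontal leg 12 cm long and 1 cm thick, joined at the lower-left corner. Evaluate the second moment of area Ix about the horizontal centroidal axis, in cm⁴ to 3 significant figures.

Ix ≈ 357 cm⁴

Treat the section as a set of non-overlapping primitives; coordinates are from the bounding-box lower-left.
Vertical leg: 1 × 12.5, A = 12.5 cm², y = 6.25 cm, Ī = 162.76 cm⁴.
Horizontal leg (remainder): 11 × 1, A = 11 cm², y = 0.5 cm, Ī = 0.91667 cm⁴.
Centroid: ȳ = ΣA·y / ΣA = 3.5585 cm.
Transfer each piece to the horizontal centroidal axis using Ī + A·d² with d = y − 3.5585:
  vertical leg: d = 2.6915 cm → contributes +253.31 cm⁴
  horizontal leg (remainder): d = -3.0585 cm → contributes +103.82 cm⁴
Total I = 357.13 cm⁴.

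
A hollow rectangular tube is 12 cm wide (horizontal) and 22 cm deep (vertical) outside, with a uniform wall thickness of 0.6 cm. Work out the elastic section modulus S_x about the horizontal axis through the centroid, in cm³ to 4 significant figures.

S_x ≈ 231.7 cm³

Treat the section as a set of non-overlapping primitives; coordinates are from the bounding-box lower-left.
Outer rectangle: 12 × 22, A = 264 cm², y = 11 cm, Ī = 10 648 cm⁴.
Inner void (subtracted): 10.8 × 20.8, A = 224.64 cm², y = 11 cm, Ī = 8099.02 cm⁴.
By symmetry the centroid is at mid-height, ȳ = 11 cm.
All pieces are centred on the horizontal axis through the centroid, so I = ΣĪ (holes subtracted) = 2548.98 cm⁴.
Extreme fibre distance c = 11 cm; S = I/c = 231.725 cm³.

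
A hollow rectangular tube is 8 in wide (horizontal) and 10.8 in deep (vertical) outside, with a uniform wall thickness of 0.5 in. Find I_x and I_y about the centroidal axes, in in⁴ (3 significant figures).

I_x ≈ 291 in⁴, I_y ≈ 181 in⁴

Decompose the section into non-overlapping parts with the origin at the bottom-left of its bounding rectangle.
Outer rectangle: 8 × 10.8, A = 86.4 in², y = 5.4 in, Ī = 839.81 in⁴.
Inner void (subtracted): 7 × 9.8, A = 68.6 in², y = 5.4 in, Ī = 549.03 in⁴.
By symmetry the centroid is at mid-height, ȳ = 5.4 in.
All pieces are centred on the centroidal x-axis, so I = ΣĪ (holes subtracted) = 290.78 in⁴.
Repeating about the centroidal y-axis gives I_y = 180.68 in⁴.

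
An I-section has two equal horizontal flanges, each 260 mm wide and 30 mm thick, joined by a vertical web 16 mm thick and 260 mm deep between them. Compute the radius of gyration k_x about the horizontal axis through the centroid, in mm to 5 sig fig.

Treat the section as a set of non-overlapping primitives; coordinates are from the bounding-box lower-left.
Bottom flange: 260 × 30, A = 7 800 mm², y = 15 mm, Ī = 585 000 mm⁴.
Web: 16 × 260, A = 4 160 mm², y = 160 mm, Ī = 23 434 667 mm⁴.
Top flange: 260 × 30, A = 7 800 mm², y = 305 mm, Ī = 585 000 mm⁴.
By symmetry the centroid is at mid-height, ȳ = 160 mm.
Transfer each piece to the horizontal axis through the centroid using Ī + A·d² with d = y − 160:
  bottom flange: d = -145 mm → contributes +164 580 000 mm⁴
  web: d = 0 mm → contributes +23 434 667 mm⁴
  top flange: d = 145 mm → contributes +164 580 000 mm⁴
Total I = 352 594 667 mm⁴.
Radius of gyration: k = √(I/A) = √(352 594 667 / 19 760) = 133.5809 mm.

k_x ≈ 133.58 mm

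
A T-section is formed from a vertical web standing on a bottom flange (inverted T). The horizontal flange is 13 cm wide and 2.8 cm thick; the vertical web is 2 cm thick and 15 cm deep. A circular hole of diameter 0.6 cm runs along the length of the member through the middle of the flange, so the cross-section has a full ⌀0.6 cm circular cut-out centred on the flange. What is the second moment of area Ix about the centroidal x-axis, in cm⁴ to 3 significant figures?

Ix ≈ 1880 cm⁴

Break the section into simple shapes (no overlaps), measuring from the bottom-left corner of the bounding box.
Flange: 13 × 2.8, A = 36.4 cm², y = 1.4 cm, Ī = 23.781 cm⁴.
Web: 2 × 15, A = 30 cm², y = 10.3 cm, Ī = 562.5 cm⁴.
Hole (subtracted): ⌀0.6, A = 0.28274 cm², y = 1.4 cm, Ī = 0.0063617 cm⁴.
Centroid: ȳ = ΣA·y / ΣA = 5.4383 cm.
Transfer each piece to the centroidal x-axis using Ī + A·d² with d = y − 5.4383:
  flange: d = -4.0383 cm → contributes +617.38 cm⁴
  web: d = 4.8617 cm → contributes +1271.6 cm⁴
  hole: d = -4.0383 cm → contributes −4.6173 cm⁴
Total I = 1884.4 cm⁴.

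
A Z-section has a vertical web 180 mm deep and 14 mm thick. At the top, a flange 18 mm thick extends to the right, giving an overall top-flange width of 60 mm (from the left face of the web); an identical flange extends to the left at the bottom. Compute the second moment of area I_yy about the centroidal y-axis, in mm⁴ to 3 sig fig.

Decompose the section into non-overlapping parts with the origin at the bottom-left of its bounding rectangle.
Web: 14 × 180, A = 2 520 mm², x = 53 mm, Ī = 41 160 mm⁴.
Top flange (beyond web): 46 × 18, A = 828 mm², x = 83 mm, Ī = 146 004 mm⁴.
Bottom flange (beyond web): 46 × 18, A = 828 mm², x = 23 mm, Ī = 146 004 mm⁴.
Centroid: x̄ = ΣA·x / ΣA = 53 mm.
Transfer each piece to the centroidal y-axis using Ī + A·d² with d = x − 53:
  web: d = 0 mm → contributes +41 160 mm⁴
  top flange (beyond web): d = 30 mm → contributes +891 204 mm⁴
  bottom flange (beyond web): d = -30 mm → contributes +891 204 mm⁴
Total I = 1 823 568 mm⁴.

I_yy ≈ 1.82 × 10⁶ mm⁴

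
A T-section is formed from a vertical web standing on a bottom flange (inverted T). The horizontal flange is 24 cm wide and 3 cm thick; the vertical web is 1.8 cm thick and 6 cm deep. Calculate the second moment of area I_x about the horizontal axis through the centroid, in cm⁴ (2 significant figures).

Break the section into simple shapes (no overlaps), measuring from the bottom-left corner of the bounding box.
Flange: 24 × 3, A = 72 cm², y = 1.5 cm, Ī = 54 cm⁴.
Web: 1.8 × 6, A = 10.8 cm², y = 6 cm, Ī = 32.4 cm⁴.
Centroid: ȳ = ΣA·y / ΣA = 2.087 cm.
Transfer each piece to the horizontal axis through the centroid using Ī + A·d² with d = y − 2.087:
  flange: d = -0.587 cm → contributes +78.81 cm⁴
  web: d = 3.913 cm → contributes +197.8 cm⁴
Total I = 276.6 cm⁴.

I_x ≈ 280 cm⁴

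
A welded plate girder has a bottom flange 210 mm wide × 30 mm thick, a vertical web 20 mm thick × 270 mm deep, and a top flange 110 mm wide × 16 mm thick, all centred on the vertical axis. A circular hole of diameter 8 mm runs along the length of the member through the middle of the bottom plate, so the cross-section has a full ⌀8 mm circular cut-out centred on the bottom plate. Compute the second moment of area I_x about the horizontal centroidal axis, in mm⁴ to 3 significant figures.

Treat the section as a set of non-overlapping primitives; coordinates are from the bounding-box lower-left.
Bottom plate: 210 × 30, A = 6 300 mm², y = 15 mm, Ī = 472 500 mm⁴.
Web plate: 20 × 270, A = 5 400 mm², y = 165 mm, Ī = 32 805 000 mm⁴.
Top plate: 110 × 16, A = 1 760 mm², y = 308 mm, Ī = 37 547 mm⁴.
Hole (subtracted): ⌀8, A = 50.265 mm², y = 15 mm, Ī = 201.06 mm⁴.
Centroid: ȳ = ΣA·y / ΣA = 113.86 mm.
Transfer each piece to the horizontal centroidal axis using Ī + A·d² with d = y − 113.86:
  bottom plate: d = -98.86 mm → contributes +62 043 697 mm⁴
  web plate: d = 51.14 mm → contributes +46 927 880 mm⁴
  top plate: d = 194.14 mm → contributes +66 372 868 mm⁴
  hole: d = -98.86 mm → contributes −491 456 mm⁴
Total I = 174 852 989 mm⁴.

I_x ≈ 1.75 × 10⁸ mm⁴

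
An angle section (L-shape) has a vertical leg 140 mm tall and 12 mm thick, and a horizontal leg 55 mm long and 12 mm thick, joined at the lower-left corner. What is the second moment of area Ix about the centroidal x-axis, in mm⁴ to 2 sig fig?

Ix ≈ 4.4 × 10⁶ mm⁴

Treat the section as a set of non-overlapping primitives; coordinates are from the bounding-box lower-left.
Vertical leg: 12 × 140, A = 1 680 mm², y = 70 mm, Ī = 2 744 000 mm⁴.
Horizontal leg (remainder): 43 × 12, A = 516 mm², y = 6 mm, Ī = 6 192 mm⁴.
Centroid: ȳ = ΣA·y / ΣA = 54.96 mm.
Transfer each piece to the centroidal x-axis using Ī + A·d² with d = y − 54.96:
  vertical leg: d = 15.04 mm → contributes +3 123 930 mm⁴
  horizontal leg (remainder): d = -48.96 mm → contributes +1 243 174 mm⁴
Total I = 4 367 105 mm⁴.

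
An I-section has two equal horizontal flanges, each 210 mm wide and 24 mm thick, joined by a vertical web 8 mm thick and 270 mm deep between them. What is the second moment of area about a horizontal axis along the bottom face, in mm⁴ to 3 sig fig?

I_base ≈ 5.41 × 10⁸ mm⁴

Split into non-overlapping primitives; take the origin at the lower-left of the bounding box.
Bottom flange: 210 × 24, A = 5 040 mm², y = 12 mm, Ī = 241 920 mm⁴.
Web: 8 × 270, A = 2 160 mm², y = 159 mm, Ī = 13 122 000 mm⁴.
Top flange: 210 × 24, A = 5 040 mm², y = 306 mm, Ī = 241 920 mm⁴.
Transfer each piece to the bottom edge using Ī + A·d² with d = y − 0:
  bottom flange: d = 12 mm → contributes +967 680 mm⁴
  web: d = 159 mm → contributes +67 728 960 mm⁴
  top flange: d = 306 mm → contributes +472 167 360 mm⁴
Total I = 540 864 000 mm⁴.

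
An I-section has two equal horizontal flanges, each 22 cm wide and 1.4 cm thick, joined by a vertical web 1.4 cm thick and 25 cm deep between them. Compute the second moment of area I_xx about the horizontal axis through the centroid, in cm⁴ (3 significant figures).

I_xx ≈ 1.26 × 10⁴ cm⁴

Split into non-overlapping primitives; take the origin at the lower-left of the bounding box.
Bottom flange: 22 × 1.4, A = 30.8 cm², y = 0.7 cm, Ī = 5.0307 cm⁴.
Web: 1.4 × 25, A = 35 cm², y = 13.9 cm, Ī = 1822.9 cm⁴.
Top flange: 22 × 1.4, A = 30.8 cm², y = 27.1 cm, Ī = 5.0307 cm⁴.
By symmetry the centroid is at mid-height, ȳ = 13.9 cm.
Transfer each piece to the horizontal axis through the centroid using Ī + A·d² with d = y − 13.9:
  bottom flange: d = -13.2 cm → contributes +5371.6 cm⁴
  web: d = 0 cm → contributes +1822.9 cm⁴
  top flange: d = 13.2 cm → contributes +5371.6 cm⁴
Total I = 12 566 cm⁴.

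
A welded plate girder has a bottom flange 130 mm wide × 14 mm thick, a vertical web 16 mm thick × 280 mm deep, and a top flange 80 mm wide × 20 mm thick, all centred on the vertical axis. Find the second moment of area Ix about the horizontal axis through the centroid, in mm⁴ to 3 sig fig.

Ix ≈ 1.05 × 10⁸ mm⁴

Treat the section as a set of non-overlapping primitives; coordinates are from the bounding-box lower-left.
Bottom plate: 130 × 14, A = 1 820 mm², y = 7 mm, Ī = 29 727 mm⁴.
Web plate: 16 × 280, A = 4 480 mm², y = 154 mm, Ī = 29 269 333 mm⁴.
Top plate: 80 × 20, A = 1 600 mm², y = 304 mm, Ī = 53 333 mm⁴.
Centroid: ȳ = ΣA·y / ΣA = 150.51 mm.
Transfer each piece to the horizontal axis through the centroid using Ī + A·d² with d = y − 150.51:
  bottom plate: d = -143.51 mm → contributes +37 514 895 mm⁴
  web plate: d = 3.4861 mm → contributes +29 323 778 mm⁴
  top plate: d = 153.49 mm → contributes +37 746 094 mm⁴
Total I = 104 584 767 mm⁴.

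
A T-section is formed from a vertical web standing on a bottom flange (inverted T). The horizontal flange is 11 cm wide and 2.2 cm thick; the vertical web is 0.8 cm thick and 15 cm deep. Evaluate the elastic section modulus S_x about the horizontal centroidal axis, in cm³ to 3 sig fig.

S_x ≈ 62.5 cm³

Decompose the section into non-overlapping parts with the origin at the bottom-left of its bounding rectangle.
Flange: 11 × 2.2, A = 24.2 cm², y = 1.1 cm, Ī = 9.7607 cm⁴.
Web: 0.8 × 15, A = 12 cm², y = 9.7 cm, Ī = 225 cm⁴.
Centroid: ȳ = ΣA·y / ΣA = 3.9508 cm.
Transfer each piece to the horizontal centroidal axis using Ī + A·d² with d = y − 3.9508:
  flange: d = -2.8508 cm → contributes +206.44 cm⁴
  web: d = 5.7492 cm → contributes +621.64 cm⁴
Total I = 828.08 cm⁴.
Extreme fibre distance c = 13.249 cm; S = I/c = 62.5 cm³.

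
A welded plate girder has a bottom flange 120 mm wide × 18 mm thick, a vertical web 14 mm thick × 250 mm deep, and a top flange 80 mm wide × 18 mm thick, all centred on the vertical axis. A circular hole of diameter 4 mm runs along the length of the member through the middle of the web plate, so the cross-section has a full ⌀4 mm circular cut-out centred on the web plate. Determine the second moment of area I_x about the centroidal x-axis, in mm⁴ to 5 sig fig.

I_x ≈ 8.1655 × 10⁷ mm⁴

Treat the section as a set of non-overlapping primitives; coordinates are from the bounding-box lower-left.
Bottom plate: 120 × 18, A = 2 160 mm², y = 9 mm, Ī = 58 320 mm⁴.
Web plate: 14 × 250, A = 3 500 mm², y = 143 mm, Ī = 18 229 167 mm⁴.
Top plate: 80 × 18, A = 1 440 mm², y = 277 mm, Ī = 38 880 mm⁴.
Hole (subtracted): ⌀4, A = 12.56637 mm², y = 143 mm, Ī = 12.56637 mm⁴.
Centroid: ȳ = ΣA·y / ΣA = 129.3872 mm.
Transfer each piece to the centroidal x-axis using Ī + A·d² with d = y − 129.3872:
  bottom plate: d = -120.3872 mm → contributes +31 363 355 mm⁴
  web plate: d = 13.61283 mm → contributes +18 877 748 mm⁴
  top plate: d = 147.6128 mm → contributes +31 415 827 mm⁴
  hole: d = 13.61283 mm → contributes −2341.228 mm⁴
Total I = 81 654 589 mm⁴.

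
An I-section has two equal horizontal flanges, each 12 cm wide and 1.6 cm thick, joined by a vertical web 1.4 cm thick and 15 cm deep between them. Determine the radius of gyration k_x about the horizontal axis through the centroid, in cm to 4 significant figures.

k_x ≈ 7.163 cm

Break the section into simple shapes (no overlaps), measuring from the bottom-left corner of the bounding box.
Bottom flange: 12 × 1.6, A = 19.2 cm², y = 0.8 cm, Ī = 4.096 cm⁴.
Web: 1.4 × 15, A = 21 cm², y = 9.1 cm, Ī = 393.75 cm⁴.
Top flange: 12 × 1.6, A = 19.2 cm², y = 17.4 cm, Ī = 4.096 cm⁴.
By symmetry the centroid is at mid-height, ȳ = 9.1 cm.
Transfer each piece to the horizontal axis through the centroid using Ī + A·d² with d = y − 9.1:
  bottom flange: d = -8.3 cm → contributes +1326.78 cm⁴
  web: d = 0 cm → contributes +393.75 cm⁴
  top flange: d = 8.3 cm → contributes +1326.78 cm⁴
Total I = 3047.32 cm⁴.
Radius of gyration: k = √(I/A) = √(3047.32 / 59.4) = 7.16252 cm.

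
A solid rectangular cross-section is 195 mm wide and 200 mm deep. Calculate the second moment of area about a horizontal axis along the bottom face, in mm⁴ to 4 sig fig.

The section: 195 × 200, A = 39 000 mm², y = 100 mm, Ī = 130 000 000 mm⁴.
Transfer it to the bottom edge using Ī + A·d² with d = y − 0:
  the section: d = 100 mm → contributes +520 000 000 mm⁴
Total I = 520 000 000 mm⁴.

I_base ≈ 5.200 × 10⁸ mm⁴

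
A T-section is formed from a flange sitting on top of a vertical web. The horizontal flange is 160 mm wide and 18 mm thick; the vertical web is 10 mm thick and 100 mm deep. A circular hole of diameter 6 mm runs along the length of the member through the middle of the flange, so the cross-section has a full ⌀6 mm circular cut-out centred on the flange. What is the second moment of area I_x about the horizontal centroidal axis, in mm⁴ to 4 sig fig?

Decompose the section into non-overlapping parts with the origin at the bottom-left of its bounding rectangle.
Flange: 160 × 18, A = 2 880 mm², y = 109 mm, Ī = 77 760 mm⁴.
Web: 10 × 100, A = 1 000 mm², y = 50 mm, Ī = 833 333 mm⁴.
Hole (subtracted): ⌀6, A = 28.2743 mm², y = 109 mm, Ī = 63.6173 mm⁴.
Centroid: ȳ = ΣA·y / ΣA = 93.6822 mm.
Transfer each piece to the horizontal centroidal axis using Ī + A·d² with d = y − 93.6822:
  flange: d = 15.3178 mm → contributes +753 510 mm⁴
  web: d = -43.6822 mm → contributes +2 741 467 mm⁴
  hole: d = 15.3178 mm → contributes −6697.77 mm⁴
Total I = 3 488 279 mm⁴.

I_x ≈ 3.488 × 10⁶ mm⁴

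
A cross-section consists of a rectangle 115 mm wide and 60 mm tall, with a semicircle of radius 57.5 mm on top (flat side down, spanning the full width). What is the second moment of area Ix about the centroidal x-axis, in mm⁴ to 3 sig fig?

Break the section into simple shapes (no overlaps), measuring from the bottom-left corner of the bounding box.
Rectangular body: 115 × 60, A = 6 900 mm², y = 30 mm, Ī = 2 070 000 mm⁴.
Semicircular cap: semicircle r = 57.5, A = 5193.4 mm², y = 84.404 mm, Ī = 1 199 785 mm⁴.
Centroid: ȳ = ΣA·y / ΣA = 53.363 mm.
Transfer each piece to the centroidal x-axis using Ī + A·d² with d = y − 53.363:
  rectangular body: d = -23.363 mm → contributes +5 836 326 mm⁴
  semicircular cap: d = 31.04 mm → contributes +6 203 718 mm⁴
Total I = 12 040 044 mm⁴.

Ix ≈ 1.20 × 10⁷ mm⁴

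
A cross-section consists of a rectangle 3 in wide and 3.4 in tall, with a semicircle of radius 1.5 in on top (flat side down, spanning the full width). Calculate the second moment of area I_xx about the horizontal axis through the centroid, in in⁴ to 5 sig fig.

I_xx ≈ 24.713 in⁴

Decompose the section into non-overlapping parts with the origin at the bottom-left of its bounding rectangle.
Rectangular body: 3 × 3.4, A = 10.2 in², y = 1.7 in, Ī = 9.826 in⁴.
Semicircular cap: semicircle r = 1.5, A = 3.534292 in², y = 4.03662 in, Ī = 0.5556446 in⁴.
Centroid: ȳ = ΣA·y / ΣA = 2.30129 in.
Transfer each piece to the horizontal axis through the centroid using Ī + A·d² with d = y − 2.30129:
  rectangular body: d = -0.6012903 in → contributes +13.51381 in⁴
  semicircular cap: d = 1.73533 in → contributes +11.1987 in⁴
Total I = 24.71251 in⁴.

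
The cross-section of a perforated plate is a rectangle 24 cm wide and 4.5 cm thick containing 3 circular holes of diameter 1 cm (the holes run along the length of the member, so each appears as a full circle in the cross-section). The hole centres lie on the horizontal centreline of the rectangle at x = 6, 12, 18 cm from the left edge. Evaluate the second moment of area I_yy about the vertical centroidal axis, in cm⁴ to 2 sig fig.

I_yy ≈ 5100 cm⁴

Split into non-overlapping primitives; take the origin at the lower-left of the bounding box.
Plate: 24 × 4.5, A = 108 cm², x = 12 cm, Ī = 5 184 cm⁴.
Hole 1 (subtracted): ⌀1, A = 0.7854 cm², x = 6 cm, Ī = 0.04909 cm⁴.
Hole 2 (subtracted): ⌀1, A = 0.7854 cm², x = 12 cm, Ī = 0.04909 cm⁴.
Hole 3 (subtracted): ⌀1, A = 0.7854 cm², x = 18 cm, Ī = 0.04909 cm⁴.
By symmetry the centroid is at mid-width, x̄ = 12 cm.
Transfer each piece to the vertical centroidal axis using Ī + A·d² with d = x − 12:
  plate: d = 0 cm → contributes +5 184 cm⁴
  hole 1: d = -6 cm → contributes −28.32 cm⁴
  hole 2: d = 0 cm → contributes −0.04909 cm⁴
  hole 3: d = 6 cm → contributes −28.32 cm⁴
Total I = 5 127 cm⁴.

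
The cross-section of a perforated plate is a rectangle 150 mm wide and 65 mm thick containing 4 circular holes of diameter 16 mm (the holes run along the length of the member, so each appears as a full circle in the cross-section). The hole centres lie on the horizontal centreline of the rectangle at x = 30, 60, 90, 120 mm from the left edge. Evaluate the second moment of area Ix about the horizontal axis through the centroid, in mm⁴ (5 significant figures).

Decompose the section into non-overlapping parts with the origin at the bottom-left of its bounding rectangle.
Plate: 150 × 65, A = 9 750 mm², y = 32.5 mm, Ī = 3 432 813 mm⁴.
Hole 1 (subtracted): ⌀16, A = 201.0619 mm², y = 32.5 mm, Ī = 3216.991 mm⁴.
Hole 2 (subtracted): ⌀16, A = 201.0619 mm², y = 32.5 mm, Ī = 3216.991 mm⁴.
Hole 3 (subtracted): ⌀16, A = 201.0619 mm², y = 32.5 mm, Ī = 3216.991 mm⁴.
Hole 4 (subtracted): ⌀16, A = 201.0619 mm², y = 32.5 mm, Ī = 3216.991 mm⁴.
By symmetry the centroid is at mid-height, ȳ = 32.5 mm.
All pieces are centred on the horizontal axis through the centroid, so I = ΣĪ (holes subtracted) = 3 419 945 mm⁴.

Ix ≈ 3.4199 × 10⁶ mm⁴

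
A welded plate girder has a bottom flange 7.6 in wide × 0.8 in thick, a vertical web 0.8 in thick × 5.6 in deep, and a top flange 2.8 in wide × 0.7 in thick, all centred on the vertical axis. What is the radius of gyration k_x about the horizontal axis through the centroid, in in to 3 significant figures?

Decompose the section into non-overlapping parts with the origin at the bottom-left of its bounding rectangle.
Bottom plate: 7.6 × 0.8, A = 6.08 in², y = 0.4 in, Ī = 0.32427 in⁴.
Web plate: 0.8 × 5.6, A = 4.48 in², y = 3.6 in, Ī = 11.708 in⁴.
Top plate: 2.8 × 0.7, A = 1.96 in², y = 6.75 in, Ī = 0.080033 in⁴.
Centroid: ȳ = ΣA·y / ΣA = 2.5391 in.
Transfer each piece to the horizontal axis through the centroid using Ī + A·d² with d = y − 2.5391:
  bottom plate: d = -2.1391 in → contributes +28.146 in⁴
  web plate: d = 1.0609 in → contributes +16.75 in⁴
  top plate: d = 4.2109 in → contributes +34.834 in⁴
Total I = 79.729 in⁴.
Radius of gyration: k = √(I/A) = √(79.729 / 12.52) = 2.5235 in.

k_x ≈ 2.52 in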